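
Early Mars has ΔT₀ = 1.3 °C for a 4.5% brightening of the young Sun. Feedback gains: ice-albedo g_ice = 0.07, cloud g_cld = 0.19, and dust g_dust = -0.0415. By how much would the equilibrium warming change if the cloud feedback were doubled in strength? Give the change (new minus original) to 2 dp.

Original: g = 0.2185, ΔT = 1.3/(1−0.2185) = 1.6635 °C.
With doubled cloud: g' = 0.4085, ΔT' = 1.3/(1−0.4085) = 2.1978 °C.
Change = 2.1978 − 1.6635 = 0.53 °C.

0.53 °C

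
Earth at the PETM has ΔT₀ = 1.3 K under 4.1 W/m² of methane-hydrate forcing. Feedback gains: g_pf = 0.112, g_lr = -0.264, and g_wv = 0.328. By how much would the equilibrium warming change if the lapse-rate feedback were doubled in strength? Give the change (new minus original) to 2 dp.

Original: g = 0.176, ΔT = 1.3/(1−0.176) = 1.5777 K.
With doubled lapse-rate: g' = -0.088, ΔT' = 1.3/(1+0.088) = 1.1949 K.
Change = 1.1949 − 1.5777 = -0.38 K.

-0.38 K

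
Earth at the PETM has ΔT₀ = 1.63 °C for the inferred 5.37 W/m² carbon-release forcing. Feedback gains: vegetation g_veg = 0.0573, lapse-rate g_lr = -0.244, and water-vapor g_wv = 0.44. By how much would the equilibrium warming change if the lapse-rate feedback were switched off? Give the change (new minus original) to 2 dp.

1.06 °C

Original: g = 0.2533, ΔT = 1.63/(1−0.2533) = 2.1829 °C.
Without lapse-rate: g' = 0.4973, ΔT' = 1.63/(1−0.4973) = 3.2425 °C.
Change = 3.2425 − 2.1829 = 1.06 °C.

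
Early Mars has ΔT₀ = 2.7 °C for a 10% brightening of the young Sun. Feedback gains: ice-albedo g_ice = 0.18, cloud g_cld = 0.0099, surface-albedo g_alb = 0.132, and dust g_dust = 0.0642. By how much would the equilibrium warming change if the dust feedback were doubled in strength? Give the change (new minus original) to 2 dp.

Original: g = 0.3861, ΔT = 2.7/(1−0.3861) = 4.3981 °C.
With doubled dust: g' = 0.4503, ΔT' = 2.7/(1−0.4503) = 4.9118 °C.
Change = 4.9118 − 4.3981 = 0.51 °C.

0.51 °C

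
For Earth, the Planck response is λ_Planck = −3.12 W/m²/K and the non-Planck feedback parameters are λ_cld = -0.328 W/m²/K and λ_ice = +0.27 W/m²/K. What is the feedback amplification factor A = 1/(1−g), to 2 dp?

Convert to gains: g_cld = -0.328/3.12 = -0.1051; g_ice = 0.27/3.12 = 0.08654.
Total gain g = -0.01856.
A = 1/(1 + 0.01856) = 0.98.

0.98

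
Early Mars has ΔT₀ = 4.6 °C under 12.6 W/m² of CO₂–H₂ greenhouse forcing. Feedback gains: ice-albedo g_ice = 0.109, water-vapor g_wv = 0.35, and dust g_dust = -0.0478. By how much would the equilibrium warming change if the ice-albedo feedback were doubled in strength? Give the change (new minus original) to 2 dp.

Original: g = 0.4112, ΔT = 4.6/(1−0.4112) = 7.8125 °C.
With doubled ice-albedo: g' = 0.5202, ΔT' = 4.6/(1−0.5202) = 9.5873 °C.
Change = 9.5873 − 7.8125 = 1.77 °C.

1.77 °C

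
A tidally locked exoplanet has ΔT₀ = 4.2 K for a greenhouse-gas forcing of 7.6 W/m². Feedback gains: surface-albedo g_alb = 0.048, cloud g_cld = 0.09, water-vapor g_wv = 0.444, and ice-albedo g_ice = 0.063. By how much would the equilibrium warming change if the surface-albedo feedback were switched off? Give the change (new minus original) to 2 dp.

Original: g = 0.645, ΔT = 4.2/(1−0.645) = 11.8310 K.
Without surface-albedo: g' = 0.597, ΔT' = 4.2/(1−0.597) = 10.4218 K.
Change = 10.4218 − 11.8310 = -1.41 K.

-1.41 K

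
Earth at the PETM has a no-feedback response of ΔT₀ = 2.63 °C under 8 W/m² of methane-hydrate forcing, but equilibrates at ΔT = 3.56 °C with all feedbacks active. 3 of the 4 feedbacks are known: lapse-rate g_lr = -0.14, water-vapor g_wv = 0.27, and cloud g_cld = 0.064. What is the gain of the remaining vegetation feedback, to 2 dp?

Amplification A = ΔT/ΔT₀ = 3.56/2.63 = 1.354.
Total gain g = 1 − 1/A = 1 − 1/1.354 = 0.2614.
Known gains sum to -0.14 + 0.27 + 0.064 = 0.194.
g_veg = 0.2614 − 0.194 = 0.07.

0.07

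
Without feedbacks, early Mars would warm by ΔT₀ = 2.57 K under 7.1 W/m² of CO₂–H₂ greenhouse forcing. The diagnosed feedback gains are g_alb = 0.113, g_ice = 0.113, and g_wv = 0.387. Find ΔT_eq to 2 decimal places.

6.64 K

Total gain g = 0.113 + 0.113 + 0.387 = 0.613.
Amplification A = 1/(1 − 0.613) = 2.584.
ΔT = 2.57 × 2.584 = 6.64 K.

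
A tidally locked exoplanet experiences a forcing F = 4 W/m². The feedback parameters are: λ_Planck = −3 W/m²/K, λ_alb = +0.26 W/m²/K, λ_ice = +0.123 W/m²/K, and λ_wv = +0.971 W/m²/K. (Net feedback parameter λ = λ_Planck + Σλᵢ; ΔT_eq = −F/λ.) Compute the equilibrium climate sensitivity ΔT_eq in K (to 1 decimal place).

Net feedback parameter λ = (−3) + (+0.26) + (+0.123) + (+0.971) = -1.646 W/m²/K.
ΔT = −F/λ = −4/(-1.646) = 2.4 K.

2.4 K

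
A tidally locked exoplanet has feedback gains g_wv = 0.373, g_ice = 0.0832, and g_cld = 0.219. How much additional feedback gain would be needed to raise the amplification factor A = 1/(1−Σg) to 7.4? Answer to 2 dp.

0.19

Current total gain = 0.6752.
Target gain for A = 7.4: g* = 1 − 1/7.4 = 0.8649.
Additional gain needed = 0.8649 − 0.6752 = 0.19.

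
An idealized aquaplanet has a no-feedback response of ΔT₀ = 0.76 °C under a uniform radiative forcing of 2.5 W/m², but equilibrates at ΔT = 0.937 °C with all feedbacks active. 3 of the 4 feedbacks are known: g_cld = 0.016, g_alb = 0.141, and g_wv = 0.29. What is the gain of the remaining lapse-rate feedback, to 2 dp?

Amplification A = ΔT/ΔT₀ = 0.937/0.76 = 1.233.
Total gain g = 1 − 1/A = 1 − 1/1.233 = 0.189.
Known gains sum to 0.016 + 0.141 + 0.29 = 0.447.
g_lr = 0.189 − 0.447 = -0.26.

-0.26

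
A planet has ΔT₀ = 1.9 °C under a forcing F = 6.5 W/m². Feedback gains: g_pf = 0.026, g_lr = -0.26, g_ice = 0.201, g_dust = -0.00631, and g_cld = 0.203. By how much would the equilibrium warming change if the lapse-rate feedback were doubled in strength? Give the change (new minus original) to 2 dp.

-0.54 °C

Original: g = 0.16369, ΔT = 1.9/(1−0.16369) = 2.2719 °C.
With doubled lapse-rate: g' = -0.09631, ΔT' = 1.9/(1+0.09631) = 1.7331 °C.
Change = 1.7331 − 2.2719 = -0.54 °C.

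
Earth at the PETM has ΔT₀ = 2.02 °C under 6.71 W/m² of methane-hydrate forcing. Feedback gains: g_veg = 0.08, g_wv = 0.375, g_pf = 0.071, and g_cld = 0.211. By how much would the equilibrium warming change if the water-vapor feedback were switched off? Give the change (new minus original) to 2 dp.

-4.51 °C

Original: g = 0.737, ΔT = 2.02/(1−0.737) = 7.6806 °C.
Without water-vapor: g' = 0.362, ΔT' = 2.02/(1−0.362) = 3.1661 °C.
Change = 3.1661 − 7.6806 = -4.51 °C.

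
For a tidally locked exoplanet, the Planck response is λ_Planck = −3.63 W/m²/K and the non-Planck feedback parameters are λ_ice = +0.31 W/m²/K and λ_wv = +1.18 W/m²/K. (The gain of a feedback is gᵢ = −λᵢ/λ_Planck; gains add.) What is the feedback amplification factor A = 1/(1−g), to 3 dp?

1.696

Convert to gains: g_ice = 0.31/3.63 = 0.0854; g_wv = 1.18/3.63 = 0.3251.
Total gain g = 0.4105.
A = 1/(1 − 0.4105) = 1.696.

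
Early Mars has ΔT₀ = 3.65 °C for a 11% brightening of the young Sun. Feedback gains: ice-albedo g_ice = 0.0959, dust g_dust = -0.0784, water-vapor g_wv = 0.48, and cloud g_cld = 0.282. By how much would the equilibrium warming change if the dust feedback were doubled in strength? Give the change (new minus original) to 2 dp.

-4.34 °C

Original: g = 0.7795, ΔT = 3.65/(1−0.7795) = 16.5533 °C.
With doubled dust: g' = 0.7011, ΔT' = 3.65/(1−0.7011) = 12.2114 °C.
Change = 12.2114 − 16.5533 = -4.34 °C.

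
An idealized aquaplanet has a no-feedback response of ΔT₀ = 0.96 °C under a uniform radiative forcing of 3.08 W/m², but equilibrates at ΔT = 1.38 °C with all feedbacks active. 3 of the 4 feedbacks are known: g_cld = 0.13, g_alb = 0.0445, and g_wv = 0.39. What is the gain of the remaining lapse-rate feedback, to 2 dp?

Amplification A = ΔT/ΔT₀ = 1.38/0.96 = 1.438.
Total gain g = 1 − 1/A = 1 − 1/1.438 = 0.3046.
Known gains sum to 0.13 + 0.0445 + 0.39 = 0.5645.
g_lr = 0.3046 − 0.5645 = -0.26.

-0.26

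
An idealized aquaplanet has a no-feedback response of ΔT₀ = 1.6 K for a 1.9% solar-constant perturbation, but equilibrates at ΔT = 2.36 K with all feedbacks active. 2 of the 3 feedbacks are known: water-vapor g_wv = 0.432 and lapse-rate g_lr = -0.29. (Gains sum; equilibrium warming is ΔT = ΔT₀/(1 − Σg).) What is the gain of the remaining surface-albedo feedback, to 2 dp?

Amplification A = ΔT/ΔT₀ = 2.36/1.6 = 1.475.
Total gain g = 1 − 1/A = 1 − 1/1.475 = 0.322.
Known gains sum to 0.432 − 0.29 = 0.142.
g_alb = 0.322 − 0.142 = 0.18.

0.18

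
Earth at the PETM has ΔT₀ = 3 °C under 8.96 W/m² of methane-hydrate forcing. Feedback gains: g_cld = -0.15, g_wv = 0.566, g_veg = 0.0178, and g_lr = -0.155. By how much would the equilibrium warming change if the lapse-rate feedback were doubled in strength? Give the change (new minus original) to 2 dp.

Original: g = 0.2788, ΔT = 3/(1−0.2788) = 4.1597 °C.
With doubled lapse-rate: g' = 0.1238, ΔT' = 3/(1−0.1238) = 3.4239 °C.
Change = 3.4239 − 4.1597 = -0.74 °C.

-0.74 °C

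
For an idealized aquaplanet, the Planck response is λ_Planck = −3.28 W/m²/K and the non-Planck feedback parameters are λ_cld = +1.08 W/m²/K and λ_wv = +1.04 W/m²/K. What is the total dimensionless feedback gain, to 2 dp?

Convert to gains: g_cld = 1.08/3.28 = 0.3293; g_wv = 1.04/3.28 = 0.3171.
Total gain g = 0.6464.

0.65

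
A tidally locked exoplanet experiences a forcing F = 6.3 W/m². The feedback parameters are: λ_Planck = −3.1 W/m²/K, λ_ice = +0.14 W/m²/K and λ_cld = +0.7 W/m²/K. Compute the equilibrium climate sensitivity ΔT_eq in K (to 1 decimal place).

2.8 K

Net feedback parameter λ = (−3.1) + (+0.14) + (+0.7) = -2.26 W/m²/K.
ΔT = −F/λ = −6.3/(-2.26) = 2.8 K.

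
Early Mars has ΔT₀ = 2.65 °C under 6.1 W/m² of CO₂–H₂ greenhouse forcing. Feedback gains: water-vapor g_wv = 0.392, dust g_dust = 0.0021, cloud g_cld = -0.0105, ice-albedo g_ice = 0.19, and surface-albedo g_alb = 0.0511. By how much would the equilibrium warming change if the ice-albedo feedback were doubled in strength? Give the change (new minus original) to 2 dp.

Original: g = 0.6247, ΔT = 2.65/(1−0.6247) = 7.0610 °C.
With doubled ice-albedo: g' = 0.8147, ΔT' = 2.65/(1−0.8147) = 14.3011 °C.
Change = 14.3011 − 7.0610 = 7.24 °C.

7.24 °C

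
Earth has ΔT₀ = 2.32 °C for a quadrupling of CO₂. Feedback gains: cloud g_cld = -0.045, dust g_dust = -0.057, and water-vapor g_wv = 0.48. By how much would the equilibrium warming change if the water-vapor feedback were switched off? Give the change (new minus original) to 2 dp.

Original: g = 0.378, ΔT = 2.32/(1−0.378) = 3.7299 °C.
Without water-vapor: g' = -0.102, ΔT' = 2.32/(1+0.102) = 2.1053 °C.
Change = 2.1053 − 3.7299 = -1.62 °C.

-1.62 °C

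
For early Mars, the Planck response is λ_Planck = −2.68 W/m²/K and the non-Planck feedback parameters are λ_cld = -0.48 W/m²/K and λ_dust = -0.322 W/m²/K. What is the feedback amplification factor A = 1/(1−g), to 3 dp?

Convert to gains: g_cld = -0.48/2.68 = -0.1791; g_dust = -0.322/2.68 = -0.1201.
Total gain g = -0.2992.
A = 1/(1 + 0.2992) = 0.770.

0.770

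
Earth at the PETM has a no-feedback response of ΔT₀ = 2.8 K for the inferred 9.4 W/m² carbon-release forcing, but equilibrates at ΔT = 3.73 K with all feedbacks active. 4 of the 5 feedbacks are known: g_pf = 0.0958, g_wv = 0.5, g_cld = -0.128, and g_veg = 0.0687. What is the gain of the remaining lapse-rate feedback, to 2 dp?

Amplification A = ΔT/ΔT₀ = 3.73/2.8 = 1.332.
Total gain g = 1 − 1/A = 1 − 1/1.332 = 0.2492.
Known gains sum to 0.0958 + 0.5 − 0.128 + 0.0687 = 0.5365.
g_lr = 0.2492 − 0.5365 = -0.29.

-0.29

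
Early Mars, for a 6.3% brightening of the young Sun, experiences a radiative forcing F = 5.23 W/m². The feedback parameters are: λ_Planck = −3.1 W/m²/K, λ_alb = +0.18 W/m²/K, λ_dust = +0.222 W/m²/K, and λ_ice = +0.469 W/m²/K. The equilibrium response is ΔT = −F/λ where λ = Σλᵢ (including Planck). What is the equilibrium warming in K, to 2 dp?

2.35 K

Net feedback parameter λ = (−3.1) + (+0.18) + (+0.222) + (+0.469) = -2.229 W/m²/K.
ΔT = −F/λ = −5.23/(-2.229) = 2.35 K.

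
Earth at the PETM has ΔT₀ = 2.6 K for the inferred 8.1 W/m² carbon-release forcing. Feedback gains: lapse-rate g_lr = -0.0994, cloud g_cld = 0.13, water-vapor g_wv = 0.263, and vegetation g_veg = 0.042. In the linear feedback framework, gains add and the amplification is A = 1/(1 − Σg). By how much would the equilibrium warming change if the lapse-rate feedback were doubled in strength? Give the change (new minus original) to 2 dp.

Original: g = 0.3356, ΔT = 2.6/(1−0.3356) = 3.9133 K.
With doubled lapse-rate: g' = 0.2362, ΔT' = 2.6/(1−0.2362) = 3.4040 K.
Change = 3.4040 − 3.9133 = -0.51 K.

-0.51 K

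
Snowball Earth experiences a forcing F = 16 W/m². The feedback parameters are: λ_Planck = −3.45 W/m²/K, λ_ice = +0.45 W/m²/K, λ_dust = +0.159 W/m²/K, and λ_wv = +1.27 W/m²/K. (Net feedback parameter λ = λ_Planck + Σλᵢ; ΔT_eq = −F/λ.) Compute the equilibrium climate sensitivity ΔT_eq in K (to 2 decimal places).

10.18 K

Net feedback parameter λ = (−3.45) + (+0.45) + (+0.159) + (+1.27) = -1.571 W/m²/K.
ΔT = −F/λ = −16/(-1.571) = 10.18 K.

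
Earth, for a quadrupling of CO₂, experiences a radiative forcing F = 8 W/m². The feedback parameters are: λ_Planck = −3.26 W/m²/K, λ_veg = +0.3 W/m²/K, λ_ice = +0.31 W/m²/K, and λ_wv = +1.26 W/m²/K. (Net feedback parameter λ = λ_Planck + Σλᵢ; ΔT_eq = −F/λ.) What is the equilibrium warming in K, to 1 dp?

Net feedback parameter λ = (−3.26) + (+0.3) + (+0.31) + (+1.26) = -1.39 W/m²/K.
ΔT = −F/λ = −8/(-1.39) = 5.8 K.

5.8 K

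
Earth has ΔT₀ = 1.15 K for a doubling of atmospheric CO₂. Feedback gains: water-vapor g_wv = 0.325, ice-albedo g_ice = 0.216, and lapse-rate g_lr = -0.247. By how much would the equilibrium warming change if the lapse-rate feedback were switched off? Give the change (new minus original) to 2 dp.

0.88 K

Original: g = 0.294, ΔT = 1.15/(1−0.294) = 1.6289 K.
Without lapse-rate: g' = 0.541, ΔT' = 1.15/(1−0.541) = 2.5054 K.
Change = 2.5054 − 1.6289 = 0.88 K.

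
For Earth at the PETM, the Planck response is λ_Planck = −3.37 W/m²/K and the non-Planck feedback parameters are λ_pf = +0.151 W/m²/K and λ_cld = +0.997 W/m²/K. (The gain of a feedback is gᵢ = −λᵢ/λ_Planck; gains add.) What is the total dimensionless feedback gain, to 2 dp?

0.34

Convert to gains: g_pf = 0.151/3.37 = 0.04481; g_cld = 0.997/3.37 = 0.2958.
Total gain g = 0.34061.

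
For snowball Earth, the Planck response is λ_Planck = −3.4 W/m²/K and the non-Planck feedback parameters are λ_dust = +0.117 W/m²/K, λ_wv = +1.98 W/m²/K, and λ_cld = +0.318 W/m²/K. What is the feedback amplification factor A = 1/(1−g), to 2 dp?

Convert to gains: g_dust = 0.117/3.4 = 0.03441; g_wv = 1.98/3.4 = 0.5824; g_cld = 0.318/3.4 = 0.09353.
Total gain g = 0.71034.
A = 1/(1 − 0.71034) = 3.45.

3.45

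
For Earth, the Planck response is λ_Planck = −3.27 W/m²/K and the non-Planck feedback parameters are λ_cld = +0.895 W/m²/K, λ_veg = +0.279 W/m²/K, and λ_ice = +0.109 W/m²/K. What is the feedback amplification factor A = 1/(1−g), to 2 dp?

1.65

Convert to gains: g_cld = 0.895/3.27 = 0.2737; g_veg = 0.279/3.27 = 0.08532; g_ice = 0.109/3.27 = 0.03333.
Total gain g = 0.39235.
A = 1/(1 − 0.39235) = 1.65.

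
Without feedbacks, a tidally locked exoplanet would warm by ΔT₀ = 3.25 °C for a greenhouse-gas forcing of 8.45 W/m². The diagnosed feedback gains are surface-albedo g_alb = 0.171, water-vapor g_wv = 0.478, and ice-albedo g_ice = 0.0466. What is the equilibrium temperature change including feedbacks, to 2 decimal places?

10.68 °C

Total gain g = 0.171 + 0.478 + 0.0466 = 0.6956.
Amplification A = 1/(1 − 0.6956) = 3.285.
ΔT = 3.25 × 3.285 = 10.68 °C.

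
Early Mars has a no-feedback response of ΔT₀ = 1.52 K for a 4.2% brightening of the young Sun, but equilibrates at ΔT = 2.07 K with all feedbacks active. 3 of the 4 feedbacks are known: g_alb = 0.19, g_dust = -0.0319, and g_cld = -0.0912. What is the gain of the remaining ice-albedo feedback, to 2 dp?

0.20

Amplification A = ΔT/ΔT₀ = 2.07/1.52 = 1.362.
Total gain g = 1 − 1/A = 1 − 1/1.362 = 0.2658.
Known gains sum to 0.19 − 0.0319 − 0.0912 = 0.0669.
g_ice = 0.2658 − 0.0669 = 0.20.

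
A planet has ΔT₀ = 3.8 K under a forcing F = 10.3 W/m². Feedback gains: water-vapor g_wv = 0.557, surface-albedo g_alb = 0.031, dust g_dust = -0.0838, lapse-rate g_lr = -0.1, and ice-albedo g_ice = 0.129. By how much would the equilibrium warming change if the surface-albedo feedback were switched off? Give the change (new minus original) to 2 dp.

-0.51 K

Original: g = 0.5332, ΔT = 3.8/(1−0.5332) = 8.1405 K.
Without surface-albedo: g' = 0.5022, ΔT' = 3.8/(1−0.5022) = 7.6336 K.
Change = 7.6336 − 8.1405 = -0.51 K.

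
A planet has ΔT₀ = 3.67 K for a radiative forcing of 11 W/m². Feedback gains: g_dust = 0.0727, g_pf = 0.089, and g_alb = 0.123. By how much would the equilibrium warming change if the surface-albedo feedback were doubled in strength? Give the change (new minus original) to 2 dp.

Original: g = 0.2847, ΔT = 3.67/(1−0.2847) = 5.1307 K.
With doubled surface-albedo: g' = 0.4077, ΔT' = 3.67/(1−0.4077) = 6.1962 K.
Change = 6.1962 − 5.1307 = 1.07 K.

1.07 K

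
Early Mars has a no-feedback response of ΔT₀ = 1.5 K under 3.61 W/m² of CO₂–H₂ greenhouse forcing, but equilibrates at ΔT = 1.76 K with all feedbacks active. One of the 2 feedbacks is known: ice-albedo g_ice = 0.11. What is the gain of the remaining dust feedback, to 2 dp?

0.04

Amplification A = ΔT/ΔT₀ = 1.76/1.5 = 1.173.
Total gain g = 1 − 1/A = 1 − 1/1.173 = 0.1475.
The known gain is 0.11.
g_dust = 0.1475 − 0.11 = 0.04.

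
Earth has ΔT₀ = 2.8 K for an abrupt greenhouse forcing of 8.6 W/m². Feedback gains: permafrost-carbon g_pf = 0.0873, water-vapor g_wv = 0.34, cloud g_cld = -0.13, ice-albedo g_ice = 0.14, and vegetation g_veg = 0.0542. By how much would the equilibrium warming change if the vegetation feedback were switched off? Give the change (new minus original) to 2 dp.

-0.53 K

Original: g = 0.4915, ΔT = 2.8/(1−0.4915) = 5.5064 K.
Without vegetation: g' = 0.4373, ΔT' = 2.8/(1−0.4373) = 4.9760 K.
Change = 4.9760 − 5.5064 = -0.53 K.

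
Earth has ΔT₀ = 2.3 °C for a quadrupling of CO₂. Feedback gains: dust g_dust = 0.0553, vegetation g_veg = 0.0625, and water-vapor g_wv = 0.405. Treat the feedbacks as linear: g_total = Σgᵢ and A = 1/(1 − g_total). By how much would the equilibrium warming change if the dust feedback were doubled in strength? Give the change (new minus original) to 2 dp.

Original: g = 0.5228, ΔT = 2.3/(1−0.5228) = 4.8198 °C.
With doubled dust: g' = 0.5781, ΔT' = 2.3/(1−0.5781) = 5.4515 °C.
Change = 5.4515 − 4.8198 = 0.63 °C.

0.63 °C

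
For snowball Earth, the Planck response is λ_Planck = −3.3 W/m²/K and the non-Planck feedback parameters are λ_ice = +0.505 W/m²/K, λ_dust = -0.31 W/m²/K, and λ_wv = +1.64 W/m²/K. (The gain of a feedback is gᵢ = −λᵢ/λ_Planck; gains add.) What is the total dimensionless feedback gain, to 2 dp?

Convert to gains: g_ice = 0.505/3.3 = 0.153; g_dust = -0.31/3.3 = -0.09394; g_wv = 1.64/3.3 = 0.497.
Total gain g = 0.55606.

0.56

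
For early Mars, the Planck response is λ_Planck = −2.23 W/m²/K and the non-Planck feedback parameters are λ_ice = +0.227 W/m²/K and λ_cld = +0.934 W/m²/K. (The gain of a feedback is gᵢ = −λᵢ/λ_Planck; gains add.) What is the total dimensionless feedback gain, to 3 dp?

0.521

Convert to gains: g_ice = 0.227/2.23 = 0.1018; g_cld = 0.934/2.23 = 0.4188.
Total gain g = 0.5206.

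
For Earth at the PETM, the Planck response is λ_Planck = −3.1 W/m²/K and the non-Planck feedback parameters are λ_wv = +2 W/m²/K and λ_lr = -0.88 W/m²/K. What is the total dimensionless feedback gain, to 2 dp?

Convert to gains: g_wv = 2/3.1 = 0.6452; g_lr = -0.88/3.1 = -0.2839.
Total gain g = 0.3613.

0.36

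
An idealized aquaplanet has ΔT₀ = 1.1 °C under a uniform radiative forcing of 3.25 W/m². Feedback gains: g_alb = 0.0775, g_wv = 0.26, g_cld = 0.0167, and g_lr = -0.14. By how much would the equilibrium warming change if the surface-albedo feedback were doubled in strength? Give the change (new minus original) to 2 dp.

0.15 °C

Original: g = 0.2142, ΔT = 1.1/(1−0.2142) = 1.3998 °C.
With doubled surface-albedo: g' = 0.2917, ΔT' = 1.1/(1−0.2917) = 1.5530 °C.
Change = 1.5530 − 1.3998 = 0.15 °C.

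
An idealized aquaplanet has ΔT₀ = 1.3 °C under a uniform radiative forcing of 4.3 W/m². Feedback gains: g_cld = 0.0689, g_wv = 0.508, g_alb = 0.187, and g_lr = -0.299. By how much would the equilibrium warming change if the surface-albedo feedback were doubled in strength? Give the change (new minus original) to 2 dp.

1.31 °C

Original: g = 0.4649, ΔT = 1.3/(1−0.4649) = 2.4295 °C.
With doubled surface-albedo: g' = 0.6519, ΔT' = 1.3/(1−0.6519) = 3.7346 °C.
Change = 3.7346 − 2.4295 = 1.31 °C.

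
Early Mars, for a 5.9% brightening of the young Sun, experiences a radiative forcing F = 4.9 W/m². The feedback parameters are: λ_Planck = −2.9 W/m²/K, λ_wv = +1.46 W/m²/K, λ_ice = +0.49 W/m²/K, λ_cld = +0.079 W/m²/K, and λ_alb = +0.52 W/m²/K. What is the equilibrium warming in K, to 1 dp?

14.0 K

Net feedback parameter λ = (−2.9) + (+1.46) + (+0.49) + (+0.079) + (+0.52) = -0.351 W/m²/K.
ΔT = −F/λ = −4.9/(-0.351) = 14.0 K.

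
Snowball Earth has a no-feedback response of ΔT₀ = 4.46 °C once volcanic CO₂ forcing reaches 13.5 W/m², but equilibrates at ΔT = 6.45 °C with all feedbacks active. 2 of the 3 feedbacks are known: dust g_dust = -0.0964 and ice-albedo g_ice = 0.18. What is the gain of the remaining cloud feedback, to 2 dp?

Amplification A = ΔT/ΔT₀ = 6.45/4.46 = 1.446.
Total gain g = 1 − 1/A = 1 − 1/1.446 = 0.3084.
Known gains sum to -0.0964 + 0.18 = 0.0836.
g_cld = 0.3084 − 0.0836 = 0.22.

0.22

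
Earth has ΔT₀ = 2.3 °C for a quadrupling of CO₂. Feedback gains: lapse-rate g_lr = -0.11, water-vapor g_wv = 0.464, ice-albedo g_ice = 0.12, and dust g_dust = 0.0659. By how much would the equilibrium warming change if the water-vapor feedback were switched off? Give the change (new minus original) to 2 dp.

-2.51 °C

Original: g = 0.5399, ΔT = 2.3/(1−0.5399) = 4.9989 °C.
Without water-vapor: g' = 0.0759, ΔT' = 2.3/(1−0.0759) = 2.4889 °C.
Change = 2.4889 − 4.9989 = -2.51 °C.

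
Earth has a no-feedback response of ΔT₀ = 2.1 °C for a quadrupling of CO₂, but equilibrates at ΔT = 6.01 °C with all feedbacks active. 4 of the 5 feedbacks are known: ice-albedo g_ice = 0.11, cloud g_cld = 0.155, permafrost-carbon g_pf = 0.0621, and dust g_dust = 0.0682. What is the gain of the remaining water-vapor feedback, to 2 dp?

0.26

Amplification A = ΔT/ΔT₀ = 6.01/2.1 = 2.862.
Total gain g = 1 − 1/A = 1 − 1/2.862 = 0.6506.
Known gains sum to 0.11 + 0.155 + 0.0621 + 0.0682 = 0.3953.
g_wv = 0.6506 − 0.3953 = 0.26.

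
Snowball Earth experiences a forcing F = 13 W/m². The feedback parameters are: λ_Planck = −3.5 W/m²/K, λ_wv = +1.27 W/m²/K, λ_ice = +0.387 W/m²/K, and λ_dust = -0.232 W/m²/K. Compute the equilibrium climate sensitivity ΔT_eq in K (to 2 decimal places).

Net feedback parameter λ = (−3.5) + (+1.27) + (+0.387) + (-0.232) = -2.075 W/m²/K.
ΔT = −F/λ = −13/(-2.075) = 6.27 K.

6.27 K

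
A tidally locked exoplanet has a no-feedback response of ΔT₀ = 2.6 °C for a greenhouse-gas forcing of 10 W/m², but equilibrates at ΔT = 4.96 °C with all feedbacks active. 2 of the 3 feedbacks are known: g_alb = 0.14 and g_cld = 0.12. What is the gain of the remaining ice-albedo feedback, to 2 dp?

Amplification A = ΔT/ΔT₀ = 4.96/2.6 = 1.908.
Total gain g = 1 − 1/A = 1 − 1/1.908 = 0.4759.
Known gains sum to 0.14 + 0.12 = 0.26.
g_ice = 0.4759 − 0.26 = 0.22.

0.22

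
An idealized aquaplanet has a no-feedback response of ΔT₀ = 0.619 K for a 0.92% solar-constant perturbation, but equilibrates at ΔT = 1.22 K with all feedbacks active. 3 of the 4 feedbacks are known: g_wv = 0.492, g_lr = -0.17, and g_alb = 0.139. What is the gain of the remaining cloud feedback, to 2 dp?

0.03

Amplification A = ΔT/ΔT₀ = 1.22/0.619 = 1.971.
Total gain g = 1 − 1/A = 1 − 1/1.971 = 0.4926.
Known gains sum to 0.492 − 0.17 + 0.139 = 0.461.
g_cld = 0.4926 − 0.461 = 0.03.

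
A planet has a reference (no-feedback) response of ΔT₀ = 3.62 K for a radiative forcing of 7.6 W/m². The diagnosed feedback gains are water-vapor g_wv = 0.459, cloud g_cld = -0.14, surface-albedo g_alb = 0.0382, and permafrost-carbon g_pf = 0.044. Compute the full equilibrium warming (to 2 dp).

6.05 K

Total gain g = 0.459 − 0.14 + 0.0382 + 0.044 = 0.4012.
Amplification A = 1/(1 − 0.4012) = 1.67.
ΔT = 3.62 × 1.67 = 6.05 K.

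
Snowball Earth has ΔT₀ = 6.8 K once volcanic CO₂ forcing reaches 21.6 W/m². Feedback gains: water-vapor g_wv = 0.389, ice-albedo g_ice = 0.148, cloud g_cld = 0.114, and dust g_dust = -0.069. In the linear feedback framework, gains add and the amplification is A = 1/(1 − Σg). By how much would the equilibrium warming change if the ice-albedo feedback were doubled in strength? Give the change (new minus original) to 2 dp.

Original: g = 0.582, ΔT = 6.8/(1−0.582) = 16.2679 K.
With doubled ice-albedo: g' = 0.73, ΔT' = 6.8/(1−0.73) = 25.1852 K.
Change = 25.1852 − 16.2679 = 8.92 K.

8.92 K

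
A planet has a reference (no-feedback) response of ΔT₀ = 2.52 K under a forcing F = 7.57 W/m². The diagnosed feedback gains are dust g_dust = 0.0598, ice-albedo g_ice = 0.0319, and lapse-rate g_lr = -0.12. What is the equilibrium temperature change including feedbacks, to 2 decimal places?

Total gain g = 0.0598 + 0.0319 − 0.12 = -0.0283.
Amplification A = 1/(1 + 0.0283) = 0.9725.
ΔT = 2.52 × 0.9725 = 2.45 K.

2.45 K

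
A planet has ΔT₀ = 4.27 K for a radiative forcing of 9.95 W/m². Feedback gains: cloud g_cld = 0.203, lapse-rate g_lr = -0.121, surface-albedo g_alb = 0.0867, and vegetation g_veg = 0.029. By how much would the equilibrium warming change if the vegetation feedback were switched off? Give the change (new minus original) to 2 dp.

-0.19 K

Original: g = 0.1977, ΔT = 4.27/(1−0.1977) = 5.3222 K.
Without vegetation: g' = 0.1687, ΔT' = 4.27/(1−0.1687) = 5.1365 K.
Change = 5.1365 − 5.3222 = -0.19 K.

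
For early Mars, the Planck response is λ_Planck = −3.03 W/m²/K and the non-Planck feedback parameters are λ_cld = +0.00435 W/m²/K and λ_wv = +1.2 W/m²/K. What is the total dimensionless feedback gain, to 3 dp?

0.397

Convert to gains: g_cld = 0.00435/3.03 = 0.001436; g_wv = 1.2/3.03 = 0.396.
Total gain g = 0.397436.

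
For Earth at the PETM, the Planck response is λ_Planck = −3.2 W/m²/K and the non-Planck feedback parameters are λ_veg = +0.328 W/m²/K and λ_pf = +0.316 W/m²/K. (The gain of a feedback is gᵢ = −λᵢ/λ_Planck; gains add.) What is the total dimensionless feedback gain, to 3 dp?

Convert to gains: g_veg = 0.328/3.2 = 0.1025; g_pf = 0.316/3.2 = 0.09875.
Total gain g = 0.20125.

0.201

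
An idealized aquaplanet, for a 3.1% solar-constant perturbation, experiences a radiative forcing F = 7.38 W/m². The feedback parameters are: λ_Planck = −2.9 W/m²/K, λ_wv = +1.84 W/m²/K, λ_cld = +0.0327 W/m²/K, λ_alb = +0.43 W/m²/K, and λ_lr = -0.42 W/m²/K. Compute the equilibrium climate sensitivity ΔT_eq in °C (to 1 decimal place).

Net feedback parameter λ = (−2.9) + (+1.84) + (+0.0327) + (+0.43) + (-0.42) = -1.0173 W/m²/K.
ΔT = −F/λ = −7.38/(-1.0173) = 7.3 °C.

7.3 °C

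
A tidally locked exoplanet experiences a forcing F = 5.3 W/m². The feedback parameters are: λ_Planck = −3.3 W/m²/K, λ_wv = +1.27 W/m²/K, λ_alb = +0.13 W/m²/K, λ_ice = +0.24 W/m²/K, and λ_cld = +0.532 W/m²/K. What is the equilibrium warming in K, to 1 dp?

Net feedback parameter λ = (−3.3) + (+1.27) + (+0.13) + (+0.24) + (+0.532) = -1.128 W/m²/K.
ΔT = −F/λ = −5.3/(-1.128) = 4.7 K.

4.7 K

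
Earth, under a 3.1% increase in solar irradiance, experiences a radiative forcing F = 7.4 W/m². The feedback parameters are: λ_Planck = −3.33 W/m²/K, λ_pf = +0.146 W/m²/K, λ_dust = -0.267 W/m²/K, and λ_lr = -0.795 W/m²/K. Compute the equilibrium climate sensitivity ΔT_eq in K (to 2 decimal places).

1.74 K

Net feedback parameter λ = (−3.33) + (+0.146) + (-0.267) + (-0.795) = -4.246 W/m²/K.
ΔT = −F/λ = −7.4/(-4.246) = 1.74 K.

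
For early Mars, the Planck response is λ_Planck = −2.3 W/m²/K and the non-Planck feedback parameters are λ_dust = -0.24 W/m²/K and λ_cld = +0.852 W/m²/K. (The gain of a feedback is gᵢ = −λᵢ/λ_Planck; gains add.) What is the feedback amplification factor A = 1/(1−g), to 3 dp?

1.363

Convert to gains: g_dust = -0.24/2.3 = -0.1043; g_cld = 0.852/2.3 = 0.3704.
Total gain g = 0.2661.
A = 1/(1 − 0.2661) = 1.363.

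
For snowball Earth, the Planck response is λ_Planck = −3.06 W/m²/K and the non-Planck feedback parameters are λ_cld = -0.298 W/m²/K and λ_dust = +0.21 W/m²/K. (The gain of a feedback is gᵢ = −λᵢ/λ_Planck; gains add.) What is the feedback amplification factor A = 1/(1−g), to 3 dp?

Convert to gains: g_cld = -0.298/3.06 = -0.09739; g_dust = 0.21/3.06 = 0.06863.
Total gain g = -0.02876.
A = 1/(1 + 0.02876) = 0.972.

0.972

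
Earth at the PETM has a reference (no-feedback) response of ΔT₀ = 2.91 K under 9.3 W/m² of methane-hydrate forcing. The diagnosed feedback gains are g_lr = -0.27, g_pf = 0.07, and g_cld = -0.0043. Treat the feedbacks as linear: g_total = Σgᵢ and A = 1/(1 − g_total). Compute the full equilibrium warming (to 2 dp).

2.42 K

Total gain g = -0.27 + 0.07 − 0.0043 = -0.2043.
Amplification A = 1/(1 + 0.2043) = 0.8304.
ΔT = 2.91 × 0.8304 = 2.42 K.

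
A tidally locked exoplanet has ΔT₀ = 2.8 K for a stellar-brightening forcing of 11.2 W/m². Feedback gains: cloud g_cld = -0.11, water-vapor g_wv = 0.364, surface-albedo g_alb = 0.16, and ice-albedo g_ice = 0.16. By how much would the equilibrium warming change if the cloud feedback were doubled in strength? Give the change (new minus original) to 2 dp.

Original: g = 0.574, ΔT = 2.8/(1−0.574) = 6.5728 K.
With doubled cloud: g' = 0.464, ΔT' = 2.8/(1−0.464) = 5.2239 K.
Change = 5.2239 − 6.5728 = -1.35 K.

-1.35 K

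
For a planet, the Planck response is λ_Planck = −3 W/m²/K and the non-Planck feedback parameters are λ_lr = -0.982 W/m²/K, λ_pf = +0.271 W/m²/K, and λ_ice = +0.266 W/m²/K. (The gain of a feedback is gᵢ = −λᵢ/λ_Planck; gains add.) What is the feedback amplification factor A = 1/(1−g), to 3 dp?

Convert to gains: g_lr = -0.982/3 = -0.3273; g_pf = 0.271/3 = 0.09033; g_ice = 0.266/3 = 0.08867.
Total gain g = -0.1483.
A = 1/(1 + 0.1483) = 0.871.

0.871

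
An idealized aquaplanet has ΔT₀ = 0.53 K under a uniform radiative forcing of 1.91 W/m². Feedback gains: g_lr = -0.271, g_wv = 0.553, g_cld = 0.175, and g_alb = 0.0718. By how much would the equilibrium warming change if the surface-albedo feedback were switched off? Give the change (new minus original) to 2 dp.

-0.15 K

Original: g = 0.5288, ΔT = 0.53/(1−0.5288) = 1.1248 K.
Without surface-albedo: g' = 0.457, ΔT' = 0.53/(1−0.457) = 0.9761 K.
Change = 0.9761 − 1.1248 = -0.15 K.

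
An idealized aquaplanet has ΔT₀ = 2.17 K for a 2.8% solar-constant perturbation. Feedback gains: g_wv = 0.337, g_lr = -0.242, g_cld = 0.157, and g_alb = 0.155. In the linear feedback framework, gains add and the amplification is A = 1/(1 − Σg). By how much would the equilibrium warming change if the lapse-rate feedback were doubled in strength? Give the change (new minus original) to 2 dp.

Original: g = 0.407, ΔT = 2.17/(1−0.407) = 3.6594 K.
With doubled lapse-rate: g' = 0.165, ΔT' = 2.17/(1−0.165) = 2.5988 K.
Change = 2.5988 − 3.6594 = -1.06 K.

-1.06 K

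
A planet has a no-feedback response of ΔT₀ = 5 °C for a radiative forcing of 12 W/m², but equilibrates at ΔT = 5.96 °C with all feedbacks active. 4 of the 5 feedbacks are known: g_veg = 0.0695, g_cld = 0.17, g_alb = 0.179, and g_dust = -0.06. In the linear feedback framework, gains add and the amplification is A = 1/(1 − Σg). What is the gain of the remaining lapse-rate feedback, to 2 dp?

Amplification A = ΔT/ΔT₀ = 5.96/5 = 1.192.
Total gain g = 1 − 1/A = 1 − 1/1.192 = 0.1611.
Known gains sum to 0.0695 + 0.17 + 0.179 − 0.06 = 0.3585.
g_lr = 0.1611 − 0.3585 = -0.20.

-0.20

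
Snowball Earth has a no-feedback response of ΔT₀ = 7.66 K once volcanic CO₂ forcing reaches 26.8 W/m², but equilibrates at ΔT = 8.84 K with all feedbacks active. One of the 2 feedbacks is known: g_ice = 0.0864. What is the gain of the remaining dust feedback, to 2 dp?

Amplification A = ΔT/ΔT₀ = 8.84/7.66 = 1.154.
Total gain g = 1 − 1/A = 1 − 1/1.154 = 0.1334.
The known gain is 0.0864.
g_dust = 0.1334 − 0.0864 = 0.05.

0.05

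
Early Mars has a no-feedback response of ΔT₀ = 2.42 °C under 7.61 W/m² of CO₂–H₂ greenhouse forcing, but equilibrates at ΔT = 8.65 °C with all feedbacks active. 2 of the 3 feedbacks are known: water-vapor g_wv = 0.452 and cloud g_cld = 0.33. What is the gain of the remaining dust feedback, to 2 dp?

-0.06

Amplification A = ΔT/ΔT₀ = 8.65/2.42 = 3.574.
Total gain g = 1 − 1/A = 1 − 1/3.574 = 0.7202.
Known gains sum to 0.452 + 0.33 = 0.782.
g_dust = 0.7202 − 0.782 = -0.06.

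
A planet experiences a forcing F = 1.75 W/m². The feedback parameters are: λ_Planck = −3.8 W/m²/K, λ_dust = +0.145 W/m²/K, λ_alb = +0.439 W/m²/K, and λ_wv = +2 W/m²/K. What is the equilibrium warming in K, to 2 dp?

Net feedback parameter λ = (−3.8) + (+0.145) + (+0.439) + (+2) = -1.216 W/m²/K.
ΔT = −F/λ = −1.75/(-1.216) = 1.44 K.

1.44 K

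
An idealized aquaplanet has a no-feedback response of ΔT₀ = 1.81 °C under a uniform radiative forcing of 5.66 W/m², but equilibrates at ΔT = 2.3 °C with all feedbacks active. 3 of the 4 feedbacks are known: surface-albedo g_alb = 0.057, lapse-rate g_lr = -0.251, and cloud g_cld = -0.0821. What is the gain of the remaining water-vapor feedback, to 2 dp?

0.49

Amplification A = ΔT/ΔT₀ = 2.3/1.81 = 1.271.
Total gain g = 1 − 1/A = 1 − 1/1.271 = 0.2132.
Known gains sum to 0.057 − 0.251 − 0.0821 = -0.2761.
g_wv = 0.2132 + 0.2761 = 0.49.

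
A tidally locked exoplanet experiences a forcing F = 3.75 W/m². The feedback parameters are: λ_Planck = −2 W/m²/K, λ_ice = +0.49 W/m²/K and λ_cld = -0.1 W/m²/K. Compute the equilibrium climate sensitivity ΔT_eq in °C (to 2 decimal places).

Net feedback parameter λ = (−2) + (+0.49) + (-0.1) = -1.61 W/m²/K.
ΔT = −F/λ = −3.75/(-1.61) = 2.33 °C.

2.33 °C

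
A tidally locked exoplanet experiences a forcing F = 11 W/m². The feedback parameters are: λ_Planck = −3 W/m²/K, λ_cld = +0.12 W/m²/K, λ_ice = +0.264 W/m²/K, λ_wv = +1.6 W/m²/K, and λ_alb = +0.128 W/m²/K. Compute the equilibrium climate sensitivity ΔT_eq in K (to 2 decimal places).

12.39 K

Net feedback parameter λ = (−3) + (+0.12) + (+0.264) + (+1.6) + (+0.128) = -0.888 W/m²/K.
ΔT = −F/λ = −11/(-0.888) = 12.39 K.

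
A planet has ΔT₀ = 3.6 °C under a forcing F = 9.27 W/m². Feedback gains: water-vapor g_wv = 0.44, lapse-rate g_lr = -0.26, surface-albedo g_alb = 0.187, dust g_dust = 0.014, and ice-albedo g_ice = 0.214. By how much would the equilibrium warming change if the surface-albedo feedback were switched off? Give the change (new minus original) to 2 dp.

Original: g = 0.595, ΔT = 3.6/(1−0.595) = 8.8889 °C.
Without surface-albedo: g' = 0.408, ΔT' = 3.6/(1−0.408) = 6.0811 °C.
Change = 6.0811 − 8.8889 = -2.81 °C.

-2.81 °C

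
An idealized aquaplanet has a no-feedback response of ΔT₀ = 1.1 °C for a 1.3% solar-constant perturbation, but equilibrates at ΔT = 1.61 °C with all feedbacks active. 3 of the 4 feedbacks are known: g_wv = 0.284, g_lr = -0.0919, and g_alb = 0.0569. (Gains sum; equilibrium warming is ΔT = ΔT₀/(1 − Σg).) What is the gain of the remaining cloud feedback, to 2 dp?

0.07

Amplification A = ΔT/ΔT₀ = 1.61/1.1 = 1.464.
Total gain g = 1 − 1/A = 1 − 1/1.464 = 0.3169.
Known gains sum to 0.284 − 0.0919 + 0.0569 = 0.249.
g_cld = 0.3169 − 0.249 = 0.07.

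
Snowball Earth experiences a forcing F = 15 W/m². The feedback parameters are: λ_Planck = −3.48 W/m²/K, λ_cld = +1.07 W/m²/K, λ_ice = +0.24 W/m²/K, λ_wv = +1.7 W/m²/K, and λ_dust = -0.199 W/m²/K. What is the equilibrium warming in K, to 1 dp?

Net feedback parameter λ = (−3.48) + (+1.07) + (+0.24) + (+1.7) + (-0.199) = -0.669 W/m²/K.
ΔT = −F/λ = −15/(-0.669) = 22.4 K.

22.4 K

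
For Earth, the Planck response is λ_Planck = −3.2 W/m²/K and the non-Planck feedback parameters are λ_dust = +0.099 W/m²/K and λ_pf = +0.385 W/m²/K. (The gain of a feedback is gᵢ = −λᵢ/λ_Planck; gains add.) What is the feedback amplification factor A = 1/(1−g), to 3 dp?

Convert to gains: g_dust = 0.099/3.2 = 0.03094; g_pf = 0.385/3.2 = 0.1203.
Total gain g = 0.15124.
A = 1/(1 − 0.15124) = 1.178.

1.178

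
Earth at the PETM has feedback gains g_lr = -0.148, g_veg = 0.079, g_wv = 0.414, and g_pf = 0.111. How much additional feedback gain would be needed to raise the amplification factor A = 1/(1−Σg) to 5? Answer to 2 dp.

0.34

Current total gain = 0.456.
Target gain for A = 5: g* = 1 − 1/5 = 0.8.
Additional gain needed = 0.8 − 0.456 = 0.34.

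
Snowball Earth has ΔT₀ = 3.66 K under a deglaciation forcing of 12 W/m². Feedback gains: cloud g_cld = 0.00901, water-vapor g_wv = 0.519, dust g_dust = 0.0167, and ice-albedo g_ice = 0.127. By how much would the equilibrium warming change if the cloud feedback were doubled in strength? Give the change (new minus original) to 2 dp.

0.31 K

Original: g = 0.67171, ΔT = 3.66/(1−0.67171) = 11.1487 K.
With doubled cloud: g' = 0.68072, ΔT' = 3.66/(1−0.68072) = 11.4633 K.
Change = 11.4633 − 11.1487 = 0.31 K.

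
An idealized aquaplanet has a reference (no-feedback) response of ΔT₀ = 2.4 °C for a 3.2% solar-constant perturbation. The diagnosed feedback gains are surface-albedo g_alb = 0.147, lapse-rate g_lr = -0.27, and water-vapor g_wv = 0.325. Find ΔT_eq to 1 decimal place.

3.0 °C

Total gain g = 0.147 − 0.27 + 0.325 = 0.202.
Amplification A = 1/(1 − 0.202) = 1.253.
ΔT = 2.4 × 1.253 = 3.0 °C.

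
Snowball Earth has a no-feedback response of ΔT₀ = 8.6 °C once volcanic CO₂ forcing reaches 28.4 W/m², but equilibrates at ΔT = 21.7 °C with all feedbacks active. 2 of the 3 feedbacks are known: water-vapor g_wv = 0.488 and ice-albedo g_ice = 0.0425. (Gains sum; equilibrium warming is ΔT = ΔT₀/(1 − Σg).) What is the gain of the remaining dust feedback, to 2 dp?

Amplification A = ΔT/ΔT₀ = 21.7/8.6 = 2.523.
Total gain g = 1 − 1/A = 1 − 1/2.523 = 0.6036.
Known gains sum to 0.488 + 0.0425 = 0.5305.
g_dust = 0.6036 − 0.5305 = 0.07.

0.07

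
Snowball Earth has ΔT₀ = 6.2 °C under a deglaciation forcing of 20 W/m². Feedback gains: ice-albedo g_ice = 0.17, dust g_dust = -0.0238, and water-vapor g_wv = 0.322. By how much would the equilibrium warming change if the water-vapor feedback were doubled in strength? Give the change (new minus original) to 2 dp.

Original: g = 0.4682, ΔT = 6.2/(1−0.4682) = 11.6585 °C.
With doubled water-vapor: g' = 0.7902, ΔT' = 6.2/(1−0.7902) = 29.5520 °C.
Change = 29.5520 − 11.6585 = 17.89 °C.

17.89 °C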